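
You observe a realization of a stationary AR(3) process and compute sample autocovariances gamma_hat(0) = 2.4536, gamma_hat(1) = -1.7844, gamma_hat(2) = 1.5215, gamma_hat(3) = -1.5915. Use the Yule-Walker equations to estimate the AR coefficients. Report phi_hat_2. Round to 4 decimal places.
\hat\phi_{2} = 0.0071

The Yule-Walker equations for an AR(p) process read, in matrix form,
  Gamma_p phi = r_p,   with   (Gamma_p)_{ij} = gamma(|i - j|),
                       (r_p)_i = gamma(i),   i,j = 1..p.
Substitute the sample gammas (Toeplitz matrix and right-hand side of size 3):
  Gamma_p = [[2.4536, -1.7844, 1.5215], [-1.7844, 2.4536, -1.7844], [1.5215, -1.7844, 2.4536]]
  r_p     = [-1.7844, 1.5215, -1.5915]
Written out (R1..R3):
  (R1) 2.4536 phi_1 - 1.7844 phi_2 + 1.5215 phi_3 = -1.7844
  (R2) -1.7844 phi_1 + 2.4536 phi_2 - 1.7844 phi_3 = 1.5215
  (R3) 1.5215 phi_1 - 1.7844 phi_2 + 2.4536 phi_3 = -1.5915
Gaussian elimination:
  R2 <- R2 - (-1.7844/2.4536) R1 = R2 - (-0.727258) R1:  1.155881 phi_2 - 0.677877 phi_3 = 0.223781
  R3 <- R3 - (1.5215/2.4536) R1 = R3 - (0.620109) R1:  -0.677877 phi_2 + 1.510104 phi_3 = -0.484977
  R3 <- R3 - (-0.677877/1.155881) R2 = R3 - (-0.586459) R2:  1.112557 phi_3 = -0.353739
Back-substitution:
  phi_hat_3 = -0.353739 / 1.112557 = -0.317951
  phi_hat_2 = (0.223781 - (-0.677877)(-0.317951)) / 1.155881 = 0.007137
  phi_hat_1 = (-1.7844 - (-1.7844)(0.007137) - (1.5215)(-0.317951)) / 2.4536 = -0.524903
So phi_hat = [-0.5249, 0.0071, -0.3180].
Therefore phi_hat_2 = 0.0071.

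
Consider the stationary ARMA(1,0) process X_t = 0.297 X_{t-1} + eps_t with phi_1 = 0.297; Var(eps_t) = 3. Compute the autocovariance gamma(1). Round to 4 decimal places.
\gamma(1) = 0.9772

Multiply the model equation by X_{t-k} and take expectations. With theta_0 = psi_0 = 1 and psi_j the MA(infinity) weights, this gives
  gamma(k) - sum_i phi_i gamma(k-i) = c_k,
  c_k = sigma^2 * sum_{j=k..q} theta_j psi_{j-k}   (c_k = 0 for k > q),
using gamma(-m) = gamma(m).
Pure AR (q = 0): c_0 = sigma^2 = 3, c_k = 0 for k >= 1.
Equations for k = 0 and k = 1 (AR order 1):
  gamma(0) = phi_1 gamma(1) + c_0
  gamma(1) = phi_1 gamma(0) + c_1
Substituting the second into the first: gamma(0) (1 - phi_1^2) = c_0 + phi_1 c_1, so
  gamma(0) = c_0 / (1 - phi_1^2) = 3 / (1 - (0.297)^2) = 3 / 0.911791 = 3.290228.
  gamma(1) = phi_1 gamma(0) = (0.297)(3.290228) = 0.977198.
Therefore gamma(1) = 0.9772 (to 4 decimal places).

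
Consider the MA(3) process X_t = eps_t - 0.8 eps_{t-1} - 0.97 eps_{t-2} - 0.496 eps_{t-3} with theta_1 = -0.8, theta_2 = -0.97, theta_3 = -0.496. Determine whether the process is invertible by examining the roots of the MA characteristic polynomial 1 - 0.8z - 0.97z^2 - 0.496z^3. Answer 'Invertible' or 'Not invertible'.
\text{Not invertible}

The MA(q) characteristic polynomial is P(z) = 1 - 0.8z - 0.97z^2 - 0.496z^3.
Invertibility requires all roots to lie outside the unit circle, i.e. |z| > 1 for every root.
Degree 3: look for a simple real root z0 first, then factor out (1 - z/z0) and solve the remaining quadratic.
Testing z0 = 0.625: P(0.625) = 1 + (-0.8)(0.625) + (-0.97)(0.625)^2 + (-0.496)(0.625)^3
  = 1 + (-0.5) + (-0.378906) + (-0.121094) = 0.  So z_0 = 0.625 is a root, |z_0| = 0.625.
Divide out the factor (1 - 1.6 z) = (1 - z/z0) (since 1/z0 = 1.6):
  P(z) = (1 - 1.6 z)(1 + (0.8) z + (0.31) z^2)
  [check: z-coef 0.8 - (1.6) = -0.8; z^2-coef 0.31 - (1.6)(0.8) = -0.97; z^3-coef -(1.6)(0.31) = -0.496.]
Remaining roots from the quadratic factor 1 + (0.8) z + (0.31) z^2:
  Set 1 + (0.8) z + (0.31) z^2 = 0, i.e. a z^2 + b z + c = 0 with a = 0.31, b = 0.8, c = 1.
  Discriminant D = b^2 - 4ac = (0.8)^2 - 4*(0.31)*1 = 0.64 - (1.24) = -0.6.
  D < 0, so the roots are the complex-conjugate pair z = (-b +/- i sqrt(-D)) / (2a) = -1.2903 +/- 1.2493i.
  For a conjugate pair |z|^2 = z * conj(z) = (product of roots) = c/a = 1/(0.31) = 3.225806, so |z| = sqrt(3.225806) = 1.7961 for both roots.
Moduli of all roots: 0.6250, 1.7961, 1.7961.
All moduli strictly greater than 1? No.
Verdict: Not invertible.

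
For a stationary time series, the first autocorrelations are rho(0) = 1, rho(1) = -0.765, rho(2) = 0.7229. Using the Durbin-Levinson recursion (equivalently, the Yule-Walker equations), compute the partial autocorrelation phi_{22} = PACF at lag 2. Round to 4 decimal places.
\phi_{22} = 0.3319

The PACF at lag k is phi_{kk}, the last component of the solution
to the Yule-Walker system G_k phi = r_k where
  (G_k)_{ij} = rho(|i - j|), (r_k)_i = rho(i), i,j = 1..k.
Equivalently, Durbin-Levinson gives phi_{kk} iteratively:
  phi_{11} = rho(1)
  phi_{kk} = [rho(k) - sum_{j=1..k-1} phi_{k-1,j} rho(k-j)]
            / [1 - sum_{j=1..k-1} phi_{k-1,j} rho(j)],
  phi_{k,j} = phi_{k-1,j} - phi_{kk} phi_{k-1,k-j},  j = 1..k-1.
Step k = 1:
  phi_11 = rho(1) = -0.765.
Step k = 2:
  phi_22 = [rho(2) - phi_11 rho(1)] / [1 - phi_11 rho(1)] = [0.7229 - (-0.765)(-0.765)] / [1 - (-0.765)(-0.765)]
         = 0.137675 / 0.414775 = 0.3319.
Therefore phi_{22} = 0.3319.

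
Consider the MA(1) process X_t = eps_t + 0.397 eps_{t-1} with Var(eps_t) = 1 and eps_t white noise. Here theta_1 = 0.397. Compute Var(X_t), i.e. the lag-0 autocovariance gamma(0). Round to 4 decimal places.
\gamma(0) = 1.1576

For an MA(q) process X_t = eps_t + sum_i theta_i eps_{t-i} with
Var(eps_t) = sigma^2, the variance is
  gamma(0) = sigma^2 * (1 + sum_i theta_i^2).
  sum_i theta_i^2 = (0.397)^2 = 0.157609.
  gamma(0) = 1 * (1 + 0.157609) = 1 * 1.157609 = 1.157609, which rounds to 1.1576.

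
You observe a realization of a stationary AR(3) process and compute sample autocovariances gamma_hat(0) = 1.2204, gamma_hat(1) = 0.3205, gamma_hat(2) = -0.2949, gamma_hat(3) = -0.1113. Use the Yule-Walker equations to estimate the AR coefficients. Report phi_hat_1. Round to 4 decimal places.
\hat\phi_{1} = 0.3829

The Yule-Walker equations for an AR(p) process read, in matrix form,
  Gamma_p phi = r_p,   with   (Gamma_p)_{ij} = gamma(|i - j|),
                       (r_p)_i = gamma(i),   i,j = 1..p.
Substitute the sample gammas (Toeplitz matrix and right-hand side of size 3):
  Gamma_p = [[1.2204, 0.3205, -0.2949], [0.3205, 1.2204, 0.3205], [-0.2949, 0.3205, 1.2204]]
  r_p     = [0.3205, -0.2949, -0.1113]
Written out (R1..R3):
  (R1) 1.2204 phi_1 + 0.3205 phi_2 - 0.2949 phi_3 = 0.3205
  (R2) 0.3205 phi_1 + 1.2204 phi_2 + 0.3205 phi_3 = -0.2949
  (R3) -0.2949 phi_1 + 0.3205 phi_2 + 1.2204 phi_3 = -0.1113
Gaussian elimination:
  R2 <- R2 - (0.3205/1.2204) R1 = R2 - (0.262619) R1:  1.136231 phi_2 + 0.397946 phi_3 = -0.379069
  R3 <- R3 - (-0.2949/1.2204) R1 = R3 - (-0.241642) R1:  0.397946 phi_2 + 1.14914 phi_3 = -0.033854
  R3 <- R3 - (0.397946/1.136231) R2 = R3 - (0.350234) R2:  1.009766 phi_3 = 0.098909
Back-substitution:
  phi_hat_3 = 0.098909 / 1.009766 = 0.097953
  phi_hat_2 = (-0.379069 - (0.397946)(0.097953)) / 1.136231 = -0.367926
  phi_hat_1 = (0.3205 - (0.3205)(-0.367926) - (-0.2949)(0.097953)) / 1.2204 = 0.382913
So phi_hat = [0.3829, -0.3679, 0.0980].
Therefore phi_hat_1 = 0.3829.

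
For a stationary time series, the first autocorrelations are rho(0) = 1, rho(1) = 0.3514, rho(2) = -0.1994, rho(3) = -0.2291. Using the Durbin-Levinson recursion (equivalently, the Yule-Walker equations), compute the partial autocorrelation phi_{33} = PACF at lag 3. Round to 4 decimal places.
\phi_{33} = -0.0050

The PACF at lag k is phi_{kk}, the last component of the solution
to the Yule-Walker system G_k phi = r_k where
  (G_k)_{ij} = rho(|i - j|), (r_k)_i = rho(i), i,j = 1..k.
Equivalently, Durbin-Levinson gives phi_{kk} iteratively:
  phi_{11} = rho(1)
  phi_{kk} = [rho(k) - sum_{j=1..k-1} phi_{k-1,j} rho(k-j)]
            / [1 - sum_{j=1..k-1} phi_{k-1,j} rho(j)],
  phi_{k,j} = phi_{k-1,j} - phi_{kk} phi_{k-1,k-j},  j = 1..k-1.
Step k = 1:
  phi_11 = rho(1) = 0.3514.
Step k = 2:
  phi_22 = [rho(2) - phi_11 rho(1)] / [1 - phi_11 rho(1)] = [-0.1994 - (0.3514)(0.3514)] / [1 - (0.3514)(0.3514)]
         = -0.32288196 / 0.87651804 = -0.368369.
  Update: phi_21 = phi_11 - phi_22 phi_11 = 0.3514 - (-0.368369)(0.3514) = 0.480845.
Step k = 3:
  phi_33 = [rho(3) - phi_21 rho(2) - phi_22 rho(1)] / [1 - phi_21 rho(1) - phi_22 rho(2)]
    numerator   = -0.2291 - (0.480845)(-0.1994) - (-0.368369)(0.3514) = -0.00377472
    denominator = 1 - (0.480845)(0.3514) - (-0.368369)(-0.1994) = 0.75757838
  phi_33 = -0.00377472 / 0.75757838 = -0.005.
Therefore phi_{33} = -0.0050.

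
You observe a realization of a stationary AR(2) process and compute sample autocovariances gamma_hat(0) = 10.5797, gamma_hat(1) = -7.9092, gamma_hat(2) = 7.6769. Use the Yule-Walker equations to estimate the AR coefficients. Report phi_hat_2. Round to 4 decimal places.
\hat\phi_{2} = 0.3780

The Yule-Walker equations for an AR(p) process read, in matrix form,
  Gamma_p phi = r_p,   with   (Gamma_p)_{ij} = gamma(|i - j|),
                       (r_p)_i = gamma(i),   i,j = 1..p.
Substitute the sample gammas (Toeplitz matrix and right-hand side of size 2):
  Gamma_p = [[10.5797, -7.9092], [-7.9092, 10.5797]]
  r_p     = [-7.9092, 7.6769]
Written out:
  10.5797 phi_1 - 7.9092 phi_2 = -7.9092
  -7.9092 phi_1 + 10.5797 phi_2 = 7.6769
Solve by Cramer's rule:
  det = gamma(0)^2 - gamma(1)^2 = (10.5797)^2 - (-7.9092)^2 = 111.93005209 - 62.55544464 = 49.37460745
  phi_hat_1 = [gamma(1) gamma(0) - gamma(1) gamma(2)] / det = [(-7.9092)(10.5797) - (-7.9092)(7.6769)] / 49.37460745 = -22.95882576 / 49.37460745 = -0.465
  phi_hat_2 = [gamma(0) gamma(2) - gamma(1)^2] / det = [(10.5797)(7.6769) - (-7.9092)^2] / 49.37460745 = 18.66385429 / 49.37460745 = 0.378
So phi_hat = [-0.4650, 0.3780].
Therefore phi_hat_2 = 0.3780.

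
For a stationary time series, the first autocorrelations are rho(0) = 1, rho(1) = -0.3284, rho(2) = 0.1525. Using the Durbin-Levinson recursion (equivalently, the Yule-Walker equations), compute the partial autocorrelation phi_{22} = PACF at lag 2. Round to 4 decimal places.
\phi_{22} = 0.0501

The PACF at lag k is phi_{kk}, the last component of the solution
to the Yule-Walker system G_k phi = r_k where
  (G_k)_{ij} = rho(|i - j|), (r_k)_i = rho(i), i,j = 1..k.
Equivalently, Durbin-Levinson gives phi_{kk} iteratively:
  phi_{11} = rho(1)
  phi_{kk} = [rho(k) - sum_{j=1..k-1} phi_{k-1,j} rho(k-j)]
            / [1 - sum_{j=1..k-1} phi_{k-1,j} rho(j)],
  phi_{k,j} = phi_{k-1,j} - phi_{kk} phi_{k-1,k-j},  j = 1..k-1.
Step k = 1:
  phi_11 = rho(1) = -0.3284.
Step k = 2:
  phi_22 = [rho(2) - phi_11 rho(1)] / [1 - phi_11 rho(1)] = [0.1525 - (-0.3284)(-0.3284)] / [1 - (-0.3284)(-0.3284)]
         = 0.04465344 / 0.89215344 = 0.0501.
Therefore phi_{22} = 0.0501.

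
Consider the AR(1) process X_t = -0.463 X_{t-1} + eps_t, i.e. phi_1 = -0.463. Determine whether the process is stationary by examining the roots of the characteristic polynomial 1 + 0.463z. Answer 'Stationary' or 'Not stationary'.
\text{Stationary}

The AR(p) characteristic polynomial is P(z) = 1 + 0.463z.
Stationarity requires all roots to lie outside the unit circle, i.e. |z| > 1 for every root.
This is linear in z: 1 + (0.463) z = 0  =>  z = -1/(0.463) = -2.159827,  |z| = 2.159827.
Moduli of all roots: 2.1598.
All moduli strictly greater than 1? Yes.
Verdict: Stationary.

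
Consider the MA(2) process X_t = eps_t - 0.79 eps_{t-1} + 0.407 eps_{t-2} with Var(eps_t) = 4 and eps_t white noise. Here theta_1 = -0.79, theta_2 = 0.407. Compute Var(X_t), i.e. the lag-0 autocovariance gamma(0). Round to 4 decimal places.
\gamma(0) = 7.1590

For an MA(q) process X_t = eps_t + sum_i theta_i eps_{t-i} with
Var(eps_t) = sigma^2, the variance is
  gamma(0) = sigma^2 * (1 + sum_i theta_i^2).
  sum_i theta_i^2 = (-0.79)^2 + (0.407)^2 = 0.6241 + 0.165649 = 0.789749.
  gamma(0) = 4 * (1 + 0.789749) = 4 * 1.789749 = 7.158996, which rounds to 7.1590.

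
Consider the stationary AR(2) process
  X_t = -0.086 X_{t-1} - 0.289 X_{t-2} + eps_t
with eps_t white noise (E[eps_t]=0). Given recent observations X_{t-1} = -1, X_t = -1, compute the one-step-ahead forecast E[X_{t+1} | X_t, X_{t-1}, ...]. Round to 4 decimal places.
E[X_{t+1} \mid \mathcal F_t] = 0.3750

For an AR(p) model X_t = c + sum_i phi_i X_{t-i} + eps_t, the
one-step-ahead conditional mean is
  E[X_{t+1} | X_t, ...] = c + sum_i phi_i X_{t+1-i}.
Substitute known values:
  E[X_{t+1} | ...] = (-0.086) * (-1) + (-0.289) * (-1)
                   = 0.3750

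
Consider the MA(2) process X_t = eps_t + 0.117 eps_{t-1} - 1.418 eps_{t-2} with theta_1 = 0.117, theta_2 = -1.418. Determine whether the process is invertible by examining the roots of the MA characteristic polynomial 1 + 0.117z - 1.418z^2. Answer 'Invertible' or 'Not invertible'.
\text{Not invertible}

The MA(q) characteristic polynomial is P(z) = 1 + 0.117z - 1.418z^2.
Invertibility requires all roots to lie outside the unit circle, i.e. |z| > 1 for every root.
Set 1 + (0.117) z + (-1.418) z^2 = 0, i.e. a z^2 + b z + c = 0 with a = -1.418, b = 0.117, c = 1.
Discriminant D = b^2 - 4ac = (0.117)^2 - 4*(-1.418)*1 = 0.013689 - (-5.672) = 5.685689.
D >= 0, so the roots are real: z = (-b +/- sqrt(D)) / (2a) = (-0.117 +/- 2.384468) / (-2.836).
  z_1 = (-0.117 + 2.384468) / (-2.836) = -0.7995,   |z_1| = 0.7995.
  z_2 = (-0.117 - 2.384468) / (-2.836) = 0.882,   |z_2| = 0.882.
Moduli of all roots: 0.7995, 0.8820.
All moduli strictly greater than 1? No.
Verdict: Not invertible.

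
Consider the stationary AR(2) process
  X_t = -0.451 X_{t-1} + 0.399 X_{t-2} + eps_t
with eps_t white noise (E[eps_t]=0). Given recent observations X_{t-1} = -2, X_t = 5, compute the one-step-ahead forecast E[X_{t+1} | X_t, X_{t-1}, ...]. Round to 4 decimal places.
E[X_{t+1} \mid \mathcal F_t] = -3.0530

For an AR(p) model X_t = c + sum_i phi_i X_{t-i} + eps_t, the
one-step-ahead conditional mean is
  E[X_{t+1} | X_t, ...] = c + sum_i phi_i X_{t+1-i}.
Substitute known values:
  E[X_{t+1} | ...] = (-0.451) * (5) + (0.399) * (-2)
                   = -3.0530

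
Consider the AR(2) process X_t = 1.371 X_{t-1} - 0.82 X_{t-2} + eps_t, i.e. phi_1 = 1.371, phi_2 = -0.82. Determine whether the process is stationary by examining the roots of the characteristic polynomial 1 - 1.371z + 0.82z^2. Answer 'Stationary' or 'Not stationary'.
\text{Stationary}

The AR(p) characteristic polynomial is P(z) = 1 - 1.371z + 0.82z^2.
Stationarity requires all roots to lie outside the unit circle, i.e. |z| > 1 for every root.
Set 1 + (-1.371) z + (0.82) z^2 = 0, i.e. a z^2 + b z + c = 0 with a = 0.82, b = -1.371, c = 1.
Discriminant D = b^2 - 4ac = (-1.371)^2 - 4*(0.82)*1 = 1.879641 - (3.28) = -1.400359.
D < 0, so the roots are the complex-conjugate pair z = (-b +/- i sqrt(-D)) / (2a) = 0.836 +/- 0.7216i.
For a conjugate pair |z|^2 = z * conj(z) = (product of roots) = c/a = 1/(0.82) = 1.219512, so |z| = sqrt(1.219512) = 1.1043 for both roots.
Moduli of all roots: 1.1043, 1.1043.
All moduli strictly greater than 1? Yes.
Verdict: Stationary.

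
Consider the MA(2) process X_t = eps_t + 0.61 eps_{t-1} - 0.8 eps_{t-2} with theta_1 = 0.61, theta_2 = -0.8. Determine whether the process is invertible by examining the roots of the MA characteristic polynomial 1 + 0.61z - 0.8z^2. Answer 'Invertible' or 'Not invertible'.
\text{Not invertible}

The MA(q) characteristic polynomial is P(z) = 1 + 0.61z - 0.8z^2.
Invertibility requires all roots to lie outside the unit circle, i.e. |z| > 1 for every root.
Set 1 + (0.61) z + (-0.8) z^2 = 0, i.e. a z^2 + b z + c = 0 with a = -0.8, b = 0.61, c = 1.
Discriminant D = b^2 - 4ac = (0.61)^2 - 4*(-0.8)*1 = 0.3721 - (-3.2) = 3.5721.
D >= 0, so the roots are real: z = (-b +/- sqrt(D)) / (2a) = (-0.61 +/- 1.89) / (-1.6).
  z_1 = (-0.61 + 1.89) / (-1.6) = -0.8,   |z_1| = 0.8.
  z_2 = (-0.61 - 1.89) / (-1.6) = 1.5625,   |z_2| = 1.5625.
Moduli of all roots: 0.8000, 1.5625.
All moduli strictly greater than 1? No.
Verdict: Not invertible.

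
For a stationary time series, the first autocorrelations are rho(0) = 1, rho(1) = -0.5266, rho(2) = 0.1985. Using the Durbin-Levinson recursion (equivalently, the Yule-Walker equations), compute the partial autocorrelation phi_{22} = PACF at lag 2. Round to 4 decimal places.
\phi_{22} = -0.1090

The PACF at lag k is phi_{kk}, the last component of the solution
to the Yule-Walker system G_k phi = r_k where
  (G_k)_{ij} = rho(|i - j|), (r_k)_i = rho(i), i,j = 1..k.
Equivalently, Durbin-Levinson gives phi_{kk} iteratively:
  phi_{11} = rho(1)
  phi_{kk} = [rho(k) - sum_{j=1..k-1} phi_{k-1,j} rho(k-j)]
            / [1 - sum_{j=1..k-1} phi_{k-1,j} rho(j)],
  phi_{k,j} = phi_{k-1,j} - phi_{kk} phi_{k-1,k-j},  j = 1..k-1.
Step k = 1:
  phi_11 = rho(1) = -0.5266.
Step k = 2:
  phi_22 = [rho(2) - phi_11 rho(1)] / [1 - phi_11 rho(1)] = [0.1985 - (-0.5266)(-0.5266)] / [1 - (-0.5266)(-0.5266)]
         = -0.07880756 / 0.72269244 = -0.109.
Therefore phi_{22} = -0.1090.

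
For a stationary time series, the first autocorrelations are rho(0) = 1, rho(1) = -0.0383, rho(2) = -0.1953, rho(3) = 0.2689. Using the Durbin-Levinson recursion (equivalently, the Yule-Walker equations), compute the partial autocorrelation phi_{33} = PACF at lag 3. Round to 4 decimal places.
\phi_{33} = 0.2630

The PACF at lag k is phi_{kk}, the last component of the solution
to the Yule-Walker system G_k phi = r_k where
  (G_k)_{ij} = rho(|i - j|), (r_k)_i = rho(i), i,j = 1..k.
Equivalently, Durbin-Levinson gives phi_{kk} iteratively:
  phi_{11} = rho(1)
  phi_{kk} = [rho(k) - sum_{j=1..k-1} phi_{k-1,j} rho(k-j)]
            / [1 - sum_{j=1..k-1} phi_{k-1,j} rho(j)],
  phi_{k,j} = phi_{k-1,j} - phi_{kk} phi_{k-1,k-j},  j = 1..k-1.
Step k = 1:
  phi_11 = rho(1) = -0.0383.
Step k = 2:
  phi_22 = [rho(2) - phi_11 rho(1)] / [1 - phi_11 rho(1)] = [-0.1953 - (-0.0383)(-0.0383)] / [1 - (-0.0383)(-0.0383)]
         = -0.19676689 / 0.99853311 = -0.197056.
  Update: phi_21 = phi_11 - phi_22 phi_11 = -0.0383 - (-0.197056)(-0.0383) = -0.045847.
Step k = 3:
  phi_33 = [rho(3) - phi_21 rho(2) - phi_22 rho(1)] / [1 - phi_21 rho(1) - phi_22 rho(2)]
    numerator   = 0.2689 - (-0.045847)(-0.1953) - (-0.197056)(-0.0383) = 0.25239879
    denominator = 1 - (-0.045847)(-0.0383) - (-0.197056)(-0.1953) = 0.95975902
  phi_33 = 0.25239879 / 0.95975902 = 0.263.
Therefore phi_{33} = 0.2630.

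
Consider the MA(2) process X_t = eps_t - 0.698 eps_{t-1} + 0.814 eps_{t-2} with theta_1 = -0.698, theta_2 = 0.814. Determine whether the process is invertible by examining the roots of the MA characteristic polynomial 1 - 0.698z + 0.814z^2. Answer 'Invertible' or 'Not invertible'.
\text{Invertible}

The MA(q) characteristic polynomial is P(z) = 1 - 0.698z + 0.814z^2.
Invertibility requires all roots to lie outside the unit circle, i.e. |z| > 1 for every root.
Set 1 + (-0.698) z + (0.814) z^2 = 0, i.e. a z^2 + b z + c = 0 with a = 0.814, b = -0.698, c = 1.
Discriminant D = b^2 - 4ac = (-0.698)^2 - 4*(0.814)*1 = 0.487204 - (3.256) = -2.768796.
D < 0, so the roots are the complex-conjugate pair z = (-b +/- i sqrt(-D)) / (2a) = 0.4287 +/- 1.0221i.
For a conjugate pair |z|^2 = z * conj(z) = (product of roots) = c/a = 1/(0.814) = 1.228501, so |z| = sqrt(1.228501) = 1.1084 for both roots.
Moduli of all roots: 1.1084, 1.1084.
All moduli strictly greater than 1? Yes.
Verdict: Invertible.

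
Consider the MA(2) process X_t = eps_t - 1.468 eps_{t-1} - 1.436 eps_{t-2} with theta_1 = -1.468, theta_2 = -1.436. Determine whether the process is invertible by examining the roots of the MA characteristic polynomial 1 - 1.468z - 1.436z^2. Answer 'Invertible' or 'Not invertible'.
\text{Not invertible}

The MA(q) characteristic polynomial is P(z) = 1 - 1.468z - 1.436z^2.
Invertibility requires all roots to lie outside the unit circle, i.e. |z| > 1 for every root.
Set 1 + (-1.468) z + (-1.436) z^2 = 0, i.e. a z^2 + b z + c = 0 with a = -1.436, b = -1.468, c = 1.
Discriminant D = b^2 - 4ac = (-1.468)^2 - 4*(-1.436)*1 = 2.155024 - (-5.744) = 7.899024.
D >= 0, so the roots are real: z = (-b +/- sqrt(D)) / (2a) = (1.468 +/- 2.81052) / (-2.872).
  z_1 = (1.468 + 2.81052) / (-2.872) = -1.4897,   |z_1| = 1.4897.
  z_2 = (1.468 - 2.81052) / (-2.872) = 0.4675,   |z_2| = 0.4675.
Moduli of all roots: 1.4897, 0.4675.
All moduli strictly greater than 1? No.
Verdict: Not invertible.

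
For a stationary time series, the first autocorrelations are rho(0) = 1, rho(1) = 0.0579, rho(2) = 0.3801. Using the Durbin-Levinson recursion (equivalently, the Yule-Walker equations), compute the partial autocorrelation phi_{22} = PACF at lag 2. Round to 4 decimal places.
\phi_{22} = 0.3780

The PACF at lag k is phi_{kk}, the last component of the solution
to the Yule-Walker system G_k phi = r_k where
  (G_k)_{ij} = rho(|i - j|), (r_k)_i = rho(i), i,j = 1..k.
Equivalently, Durbin-Levinson gives phi_{kk} iteratively:
  phi_{11} = rho(1)
  phi_{kk} = [rho(k) - sum_{j=1..k-1} phi_{k-1,j} rho(k-j)]
            / [1 - sum_{j=1..k-1} phi_{k-1,j} rho(j)],
  phi_{k,j} = phi_{k-1,j} - phi_{kk} phi_{k-1,k-j},  j = 1..k-1.
Step k = 1:
  phi_11 = rho(1) = 0.0579.
Step k = 2:
  phi_22 = [rho(2) - phi_11 rho(1)] / [1 - phi_11 rho(1)] = [0.3801 - (0.0579)(0.0579)] / [1 - (0.0579)(0.0579)]
         = 0.37674759 / 0.99664759 = 0.378.
Therefore phi_{22} = 0.3780.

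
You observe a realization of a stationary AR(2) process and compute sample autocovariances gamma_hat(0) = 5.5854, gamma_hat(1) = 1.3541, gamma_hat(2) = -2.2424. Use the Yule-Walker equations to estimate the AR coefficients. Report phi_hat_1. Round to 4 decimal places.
\hat\phi_{1} = 0.3610

The Yule-Walker equations for an AR(p) process read, in matrix form,
  Gamma_p phi = r_p,   with   (Gamma_p)_{ij} = gamma(|i - j|),
                       (r_p)_i = gamma(i),   i,j = 1..p.
Substitute the sample gammas (Toeplitz matrix and right-hand side of size 2):
  Gamma_p = [[5.5854, 1.3541], [1.3541, 5.5854]]
  r_p     = [1.3541, -2.2424]
Written out:
  5.5854 phi_1 + 1.3541 phi_2 = 1.3541
  1.3541 phi_1 + 5.5854 phi_2 = -2.2424
Solve by Cramer's rule:
  det = gamma(0)^2 - gamma(1)^2 = (5.5854)^2 - (1.3541)^2 = 31.19669316 - 1.83358681 = 29.36310635
  phi_hat_1 = [gamma(1) gamma(0) - gamma(1) gamma(2)] / det = [(1.3541)(5.5854) - (1.3541)(-2.2424)] / 29.36310635 = 10.59962398 / 29.36310635 = 0.361
  phi_hat_2 = [gamma(0) gamma(2) - gamma(1)^2] / det = [(5.5854)(-2.2424) - (1.3541)^2] / 29.36310635 = -14.35828777 / 29.36310635 = -0.489
So phi_hat = [0.3610, -0.4890].
Therefore phi_hat_1 = 0.3610.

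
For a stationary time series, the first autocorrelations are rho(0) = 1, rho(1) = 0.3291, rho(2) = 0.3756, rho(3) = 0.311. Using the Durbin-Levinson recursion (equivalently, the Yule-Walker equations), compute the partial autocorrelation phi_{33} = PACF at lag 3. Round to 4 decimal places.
\phi_{33} = 0.1550

The PACF at lag k is phi_{kk}, the last component of the solution
to the Yule-Walker system G_k phi = r_k where
  (G_k)_{ij} = rho(|i - j|), (r_k)_i = rho(i), i,j = 1..k.
Equivalently, Durbin-Levinson gives phi_{kk} iteratively:
  phi_{11} = rho(1)
  phi_{kk} = [rho(k) - sum_{j=1..k-1} phi_{k-1,j} rho(k-j)]
            / [1 - sum_{j=1..k-1} phi_{k-1,j} rho(j)],
  phi_{k,j} = phi_{k-1,j} - phi_{kk} phi_{k-1,k-j},  j = 1..k-1.
Step k = 1:
  phi_11 = rho(1) = 0.3291.
Step k = 2:
  phi_22 = [rho(2) - phi_11 rho(1)] / [1 - phi_11 rho(1)] = [0.3756 - (0.3291)(0.3291)] / [1 - (0.3291)(0.3291)]
         = 0.26729319 / 0.89169319 = 0.299759.
  Update: phi_21 = phi_11 - phi_22 phi_11 = 0.3291 - (0.299759)(0.3291) = 0.230449.
Step k = 3:
  phi_33 = [rho(3) - phi_21 rho(2) - phi_22 rho(1)] / [1 - phi_21 rho(1) - phi_22 rho(2)]
    numerator   = 0.311 - (0.230449)(0.3756) - (0.299759)(0.3291) = 0.12579252
    denominator = 1 - (0.230449)(0.3291) - (0.299759)(0.3756) = 0.81156961
  phi_33 = 0.12579252 / 0.81156961 = 0.155.
Therefore phi_{33} = 0.1550.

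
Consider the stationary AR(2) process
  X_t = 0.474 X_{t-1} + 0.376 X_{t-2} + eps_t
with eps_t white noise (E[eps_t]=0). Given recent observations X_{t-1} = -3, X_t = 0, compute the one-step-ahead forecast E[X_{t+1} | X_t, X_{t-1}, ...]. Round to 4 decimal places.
E[X_{t+1} \mid \mathcal F_t] = -1.1280

For an AR(p) model X_t = c + sum_i phi_i X_{t-i} + eps_t, the
one-step-ahead conditional mean is
  E[X_{t+1} | X_t, ...] = c + sum_i phi_i X_{t+1-i}.
Substitute known values:
  E[X_{t+1} | ...] = (0.474) * (0) + (0.376) * (-3)
                   = -1.1280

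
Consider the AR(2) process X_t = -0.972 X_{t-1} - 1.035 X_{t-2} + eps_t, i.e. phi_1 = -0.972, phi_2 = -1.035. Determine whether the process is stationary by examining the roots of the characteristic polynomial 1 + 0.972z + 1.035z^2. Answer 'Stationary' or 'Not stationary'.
\text{Not stationary}

The AR(p) characteristic polynomial is P(z) = 1 + 0.972z + 1.035z^2.
Stationarity requires all roots to lie outside the unit circle, i.e. |z| > 1 for every root.
Set 1 + (0.972) z + (1.035) z^2 = 0, i.e. a z^2 + b z + c = 0 with a = 1.035, b = 0.972, c = 1.
Discriminant D = b^2 - 4ac = (0.972)^2 - 4*(1.035)*1 = 0.944784 - (4.14) = -3.195216.
D < 0, so the roots are the complex-conjugate pair z = (-b +/- i sqrt(-D)) / (2a) = -0.4696 +/- 0.8635i.
For a conjugate pair |z|^2 = z * conj(z) = (product of roots) = c/a = 1/(1.035) = 0.966184, so |z| = sqrt(0.966184) = 0.9829 for both roots.
Moduli of all roots: 0.9829, 0.9829.
All moduli strictly greater than 1? No.
Verdict: Not stationary.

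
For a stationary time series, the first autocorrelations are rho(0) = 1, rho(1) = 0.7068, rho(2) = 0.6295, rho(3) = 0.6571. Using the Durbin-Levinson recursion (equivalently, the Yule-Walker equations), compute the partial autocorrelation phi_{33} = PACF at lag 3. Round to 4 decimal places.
\phi_{33} = 0.3089

The PACF at lag k is phi_{kk}, the last component of the solution
to the Yule-Walker system G_k phi = r_k where
  (G_k)_{ij} = rho(|i - j|), (r_k)_i = rho(i), i,j = 1..k.
Equivalently, Durbin-Levinson gives phi_{kk} iteratively:
  phi_{11} = rho(1)
  phi_{kk} = [rho(k) - sum_{j=1..k-1} phi_{k-1,j} rho(k-j)]
            / [1 - sum_{j=1..k-1} phi_{k-1,j} rho(j)],
  phi_{k,j} = phi_{k-1,j} - phi_{kk} phi_{k-1,k-j},  j = 1..k-1.
Step k = 1:
  phi_11 = rho(1) = 0.7068.
Step k = 2:
  phi_22 = [rho(2) - phi_11 rho(1)] / [1 - phi_11 rho(1)] = [0.6295 - (0.7068)(0.7068)] / [1 - (0.7068)(0.7068)]
         = 0.12993376 / 0.50043376 = 0.259642.
  Update: phi_21 = phi_11 - phi_22 phi_11 = 0.7068 - (0.259642)(0.7068) = 0.523285.
Step k = 3:
  phi_33 = [rho(3) - phi_21 rho(2) - phi_22 rho(1)] / [1 - phi_21 rho(1) - phi_22 rho(2)]
    numerator   = 0.6571 - (0.523285)(0.6295) - (0.259642)(0.7068) = 0.14417703
    denominator = 1 - (0.523285)(0.7068) - (0.259642)(0.6295) = 0.46669746
  phi_33 = 0.14417703 / 0.46669746 = 0.3089.
Therefore phi_{33} = 0.3089.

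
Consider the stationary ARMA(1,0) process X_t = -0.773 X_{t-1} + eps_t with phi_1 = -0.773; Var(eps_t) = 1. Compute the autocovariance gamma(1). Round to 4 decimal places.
\gamma(1) = -1.9206

Multiply the model equation by X_{t-k} and take expectations. With theta_0 = psi_0 = 1 and psi_j the MA(infinity) weights, this gives
  gamma(k) - sum_i phi_i gamma(k-i) = c_k,
  c_k = sigma^2 * sum_{j=k..q} theta_j psi_{j-k}   (c_k = 0 for k > q),
using gamma(-m) = gamma(m).
Pure AR (q = 0): c_0 = sigma^2 = 1, c_k = 0 for k >= 1.
Equations for k = 0 and k = 1 (AR order 1):
  gamma(0) = phi_1 gamma(1) + c_0
  gamma(1) = phi_1 gamma(0) + c_1
Substituting the second into the first: gamma(0) (1 - phi_1^2) = c_0 + phi_1 c_1, so
  gamma(0) = c_0 / (1 - phi_1^2) = 1 / (1 - (-0.773)^2) = 1 / 0.402471 = 2.484651.
  gamma(1) = phi_1 gamma(0) = (-0.773)(2.484651) = -1.920635.
Therefore gamma(1) = -1.9206 (to 4 decimal places).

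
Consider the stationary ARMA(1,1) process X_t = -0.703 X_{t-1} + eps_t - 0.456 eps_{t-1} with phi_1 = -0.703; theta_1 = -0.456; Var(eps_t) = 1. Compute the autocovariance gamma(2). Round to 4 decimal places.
\gamma(2) = 2.1273

Multiply the model equation by X_{t-k} and take expectations. With theta_0 = psi_0 = 1 and psi_j the MA(infinity) weights, this gives
  gamma(k) - sum_i phi_i gamma(k-i) = c_k,
  c_k = sigma^2 * sum_{j=k..q} theta_j psi_{j-k}   (c_k = 0 for k > q),
using gamma(-m) = gamma(m).
psi-weights needed (psi_j = theta_j + sum_i phi_i psi_{j-i}):
  psi_1 = theta_1 + phi_1 = -0.456 + (-0.703) = -1.159
Right-hand sides:
  c_0 = sigma^2 (1 + theta_1 psi_1) = 1 * (1 + (-0.456)(-1.159)) = 1 * 1.528504 = 1.528504
  c_1 = sigma^2 theta_1 = 1 * (-0.456) = -0.456
  c_2 = 0
Equations for k = 0 and k = 1 (AR order 1):
  gamma(0) = phi_1 gamma(1) + c_0
  gamma(1) = phi_1 gamma(0) + c_1
Substituting the second into the first: gamma(0) (1 - phi_1^2) = c_0 + phi_1 c_1, so
  gamma(0) = (c_0 + phi_1 c_1) / (1 - phi_1^2) = (1.528504 + (-0.703)(-0.456)) / (1 - (-0.703)^2) = 1.849072 / 0.505791 = 3.655802.
  gamma(1) = phi_1 gamma(0) + c_1 = (-0.703)(3.655802) + (-0.456) = -3.026029.
For k = 2 (> q): gamma(2) = phi_1 gamma(1) = (-0.703)(-3.026029) = 2.127298.
Therefore gamma(2) = 2.1273 (to 4 decimal places).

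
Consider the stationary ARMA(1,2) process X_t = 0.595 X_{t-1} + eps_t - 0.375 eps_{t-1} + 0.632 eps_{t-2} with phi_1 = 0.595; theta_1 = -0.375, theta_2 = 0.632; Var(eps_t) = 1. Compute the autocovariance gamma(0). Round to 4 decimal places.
\gamma(0) = 1.9494

Multiply the model equation by X_{t-k} and take expectations. With theta_0 = psi_0 = 1 and psi_j the MA(infinity) weights, this gives
  gamma(k) - sum_i phi_i gamma(k-i) = c_k,
  c_k = sigma^2 * sum_{j=k..q} theta_j psi_{j-k}   (c_k = 0 for k > q),
using gamma(-m) = gamma(m).
psi-weights needed (psi_j = theta_j + sum_i phi_i psi_{j-i}):
  psi_1 = theta_1 + phi_1 = -0.375 + (0.595) = 0.22
  psi_2 = theta_2 + phi_1 psi_1 = 0.632 + (0.595)(0.22) = 0.7629
Right-hand sides:
  c_0 = sigma^2 (1 + theta_1 psi_1 + theta_2 psi_2) = 1 * (1 + (-0.375)(0.22) + (0.632)(0.7629)) = 1 * 1.399653 = 1.399653
  c_1 = sigma^2 (theta_1 + theta_2 psi_1) = 1 * (-0.375 + (0.632)(0.22)) = -0.23596
  c_2 = sigma^2 theta_2 = 1 * (0.632) = 0.632
Equations for k = 0 and k = 1 (AR order 1):
  gamma(0) = phi_1 gamma(1) + c_0
  gamma(1) = phi_1 gamma(0) + c_1
Substituting the second into the first: gamma(0) (1 - phi_1^2) = c_0 + phi_1 c_1, so
  gamma(0) = (c_0 + phi_1 c_1) / (1 - phi_1^2) = (1.399653 + (0.595)(-0.23596)) / (1 - (0.595)^2) = 1.259257 / 0.645975 = 1.949389.
Therefore gamma(0) = 1.9494 (to 4 decimal places).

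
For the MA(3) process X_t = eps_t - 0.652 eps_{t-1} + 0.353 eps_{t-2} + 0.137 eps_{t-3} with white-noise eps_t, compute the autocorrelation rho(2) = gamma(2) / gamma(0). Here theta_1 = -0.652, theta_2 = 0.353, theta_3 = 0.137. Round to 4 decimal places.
\rho(2) = 0.1681

For an MA(q) process with theta_0 = 1, the autocovariance is
  gamma(k) = sigma^2 * sum_{i=0..q-k} theta_i * theta_{i+k},
and rho(k) = gamma(k) / gamma(0). Sigma^2 cancels.
  numerator   = (1)*(0.353) + (-0.652)*(0.137) = 0.263676.
  denominator = (1)^2 + (-0.652)^2 + (0.353)^2 + (0.137)^2 = 1.568482.
  rho(2) = 0.263676 / 1.568482 = 0.1681.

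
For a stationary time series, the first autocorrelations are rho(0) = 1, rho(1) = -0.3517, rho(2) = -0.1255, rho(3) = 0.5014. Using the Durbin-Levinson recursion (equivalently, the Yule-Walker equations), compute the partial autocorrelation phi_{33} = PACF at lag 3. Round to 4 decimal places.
\phi_{33} = 0.4280

The PACF at lag k is phi_{kk}, the last component of the solution
to the Yule-Walker system G_k phi = r_k where
  (G_k)_{ij} = rho(|i - j|), (r_k)_i = rho(i), i,j = 1..k.
Equivalently, Durbin-Levinson gives phi_{kk} iteratively:
  phi_{11} = rho(1)
  phi_{kk} = [rho(k) - sum_{j=1..k-1} phi_{k-1,j} rho(k-j)]
            / [1 - sum_{j=1..k-1} phi_{k-1,j} rho(j)],
  phi_{k,j} = phi_{k-1,j} - phi_{kk} phi_{k-1,k-j},  j = 1..k-1.
Step k = 1:
  phi_11 = rho(1) = -0.3517.
Step k = 2:
  phi_22 = [rho(2) - phi_11 rho(1)] / [1 - phi_11 rho(1)] = [-0.1255 - (-0.3517)(-0.3517)] / [1 - (-0.3517)(-0.3517)]
         = -0.24919289 / 0.87630711 = -0.284367.
  Update: phi_21 = phi_11 - phi_22 phi_11 = -0.3517 - (-0.284367)(-0.3517) = -0.451712.
Step k = 3:
  phi_33 = [rho(3) - phi_21 rho(2) - phi_22 rho(1)] / [1 - phi_21 rho(1) - phi_22 rho(2)]
    numerator   = 0.5014 - (-0.451712)(-0.1255) - (-0.284367)(-0.3517) = 0.34469826
    denominator = 1 - (-0.451712)(-0.3517) - (-0.284367)(-0.1255) = 0.80544486
  phi_33 = 0.34469826 / 0.80544486 = 0.428.
Therefore phi_{33} = 0.4280.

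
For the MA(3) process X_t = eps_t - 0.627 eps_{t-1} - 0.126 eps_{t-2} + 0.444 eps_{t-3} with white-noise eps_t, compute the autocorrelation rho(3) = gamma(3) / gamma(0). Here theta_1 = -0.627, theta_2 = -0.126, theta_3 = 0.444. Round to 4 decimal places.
\rho(3) = 0.2764

For an MA(q) process with theta_0 = 1, the autocovariance is
  gamma(k) = sigma^2 * sum_{i=0..q-k} theta_i * theta_{i+k},
and rho(k) = gamma(k) / gamma(0). Sigma^2 cancels.
  numerator   = (1)*(0.444) = 0.444.
  denominator = (1)^2 + (-0.627)^2 + (-0.126)^2 + (0.444)^2 = 1.606141.
  rho(3) = 0.444 / 1.606141 = 0.2764.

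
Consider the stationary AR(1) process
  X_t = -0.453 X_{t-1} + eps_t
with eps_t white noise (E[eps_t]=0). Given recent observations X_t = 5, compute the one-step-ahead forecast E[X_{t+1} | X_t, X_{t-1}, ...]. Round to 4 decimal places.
E[X_{t+1} \mid \mathcal F_t] = -2.2650

For an AR(p) model X_t = c + sum_i phi_i X_{t-i} + eps_t, the
one-step-ahead conditional mean is
  E[X_{t+1} | X_t, ...] = c + sum_i phi_i X_{t+1-i}.
Substitute known values:
  E[X_{t+1} | ...] = (-0.453) * (5)
                   = -2.2650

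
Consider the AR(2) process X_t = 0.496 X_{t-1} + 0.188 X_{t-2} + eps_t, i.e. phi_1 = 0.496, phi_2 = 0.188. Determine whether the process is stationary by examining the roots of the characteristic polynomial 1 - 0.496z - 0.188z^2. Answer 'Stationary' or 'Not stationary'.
\text{Stationary}

The AR(p) characteristic polynomial is P(z) = 1 - 0.496z - 0.188z^2.
Stationarity requires all roots to lie outside the unit circle, i.e. |z| > 1 for every root.
Set 1 + (-0.496) z + (-0.188) z^2 = 0, i.e. a z^2 + b z + c = 0 with a = -0.188, b = -0.496, c = 1.
Discriminant D = b^2 - 4ac = (-0.496)^2 - 4*(-0.188)*1 = 0.246016 - (-0.752) = 0.998016.
D >= 0, so the roots are real: z = (-b +/- sqrt(D)) / (2a) = (0.496 +/- 0.999008) / (-0.376).
  z_1 = (0.496 + 0.999008) / (-0.376) = -3.9761,   |z_1| = 3.9761.
  z_2 = (0.496 - 0.999008) / (-0.376) = 1.3378,   |z_2| = 1.3378.
Moduli of all roots: 3.9761, 1.3378.
All moduli strictly greater than 1? Yes.
Verdict: Stationary.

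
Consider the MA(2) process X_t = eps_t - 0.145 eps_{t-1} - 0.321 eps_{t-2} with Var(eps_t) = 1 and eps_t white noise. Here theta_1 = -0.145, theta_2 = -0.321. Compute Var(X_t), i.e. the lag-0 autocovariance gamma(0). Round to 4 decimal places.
\gamma(0) = 1.1241

For an MA(q) process X_t = eps_t + sum_i theta_i eps_{t-i} with
Var(eps_t) = sigma^2, the variance is
  gamma(0) = sigma^2 * (1 + sum_i theta_i^2).
  sum_i theta_i^2 = (-0.145)^2 + (-0.321)^2 = 0.021025 + 0.103041 = 0.124066.
  gamma(0) = 1 * (1 + 0.124066) = 1 * 1.124066 = 1.124066, which rounds to 1.1241.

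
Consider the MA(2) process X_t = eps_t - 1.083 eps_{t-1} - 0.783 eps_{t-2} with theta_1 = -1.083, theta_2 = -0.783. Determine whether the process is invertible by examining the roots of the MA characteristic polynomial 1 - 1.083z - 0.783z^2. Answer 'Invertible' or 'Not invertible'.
\text{Not invertible}

The MA(q) characteristic polynomial is P(z) = 1 - 1.083z - 0.783z^2.
Invertibility requires all roots to lie outside the unit circle, i.e. |z| > 1 for every root.
Set 1 + (-1.083) z + (-0.783) z^2 = 0, i.e. a z^2 + b z + c = 0 with a = -0.783, b = -1.083, c = 1.
Discriminant D = b^2 - 4ac = (-1.083)^2 - 4*(-0.783)*1 = 1.172889 - (-3.132) = 4.304889.
D >= 0, so the roots are real: z = (-b +/- sqrt(D)) / (2a) = (1.083 +/- 2.074823) / (-1.566).
  z_1 = (1.083 + 2.074823) / (-1.566) = -2.0165,   |z_1| = 2.0165.
  z_2 = (1.083 - 2.074823) / (-1.566) = 0.6333,   |z_2| = 0.6333.
Moduli of all roots: 2.0165, 0.6333.
All moduli strictly greater than 1? No.
Verdict: Not invertible.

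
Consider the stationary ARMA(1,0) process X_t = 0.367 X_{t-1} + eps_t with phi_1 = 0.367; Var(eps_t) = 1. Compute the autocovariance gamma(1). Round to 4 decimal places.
\gamma(1) = 0.4241

Multiply the model equation by X_{t-k} and take expectations. With theta_0 = psi_0 = 1 and psi_j the MA(infinity) weights, this gives
  gamma(k) - sum_i phi_i gamma(k-i) = c_k,
  c_k = sigma^2 * sum_{j=k..q} theta_j psi_{j-k}   (c_k = 0 for k > q),
using gamma(-m) = gamma(m).
Pure AR (q = 0): c_0 = sigma^2 = 1, c_k = 0 for k >= 1.
Equations for k = 0 and k = 1 (AR order 1):
  gamma(0) = phi_1 gamma(1) + c_0
  gamma(1) = phi_1 gamma(0) + c_1
Substituting the second into the first: gamma(0) (1 - phi_1^2) = c_0 + phi_1 c_1, so
  gamma(0) = c_0 / (1 - phi_1^2) = 1 / (1 - (0.367)^2) = 1 / 0.865311 = 1.155654.
  gamma(1) = phi_1 gamma(0) = (0.367)(1.155654) = 0.424125.
Therefore gamma(1) = 0.4241 (to 4 decimal places).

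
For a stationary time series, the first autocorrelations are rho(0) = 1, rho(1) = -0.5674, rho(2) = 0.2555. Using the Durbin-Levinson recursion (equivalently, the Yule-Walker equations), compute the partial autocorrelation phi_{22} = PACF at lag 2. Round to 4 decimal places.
\phi_{22} = -0.0980

The PACF at lag k is phi_{kk}, the last component of the solution
to the Yule-Walker system G_k phi = r_k where
  (G_k)_{ij} = rho(|i - j|), (r_k)_i = rho(i), i,j = 1..k.
Equivalently, Durbin-Levinson gives phi_{kk} iteratively:
  phi_{11} = rho(1)
  phi_{kk} = [rho(k) - sum_{j=1..k-1} phi_{k-1,j} rho(k-j)]
            / [1 - sum_{j=1..k-1} phi_{k-1,j} rho(j)],
  phi_{k,j} = phi_{k-1,j} - phi_{kk} phi_{k-1,k-j},  j = 1..k-1.
Step k = 1:
  phi_11 = rho(1) = -0.5674.
Step k = 2:
  phi_22 = [rho(2) - phi_11 rho(1)] / [1 - phi_11 rho(1)] = [0.2555 - (-0.5674)(-0.5674)] / [1 - (-0.5674)(-0.5674)]
         = -0.06644276 / 0.67805724 = -0.098.
Therefore phi_{22} = -0.0980.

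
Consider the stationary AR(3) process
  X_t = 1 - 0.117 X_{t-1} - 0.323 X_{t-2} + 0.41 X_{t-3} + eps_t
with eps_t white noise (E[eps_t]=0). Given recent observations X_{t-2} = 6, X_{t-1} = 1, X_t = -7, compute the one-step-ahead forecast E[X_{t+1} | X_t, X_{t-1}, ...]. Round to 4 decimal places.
E[X_{t+1} \mid \mathcal F_t] = 3.9560

For an AR(p) model X_t = c + sum_i phi_i X_{t-i} + eps_t, the
one-step-ahead conditional mean is
  E[X_{t+1} | X_t, ...] = c + sum_i phi_i X_{t+1-i}.
Substitute known values:
  E[X_{t+1} | ...] = 1 + (-0.117) * (-7) + (-0.323) * (1) + (0.41) * (6)
                   = 3.9560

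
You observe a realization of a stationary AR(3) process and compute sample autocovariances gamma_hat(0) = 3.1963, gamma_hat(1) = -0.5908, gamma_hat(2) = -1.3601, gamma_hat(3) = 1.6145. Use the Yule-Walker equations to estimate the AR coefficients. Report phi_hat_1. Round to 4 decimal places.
\hat\phi_{1} = -0.0810

The Yule-Walker equations for an AR(p) process read, in matrix form,
  Gamma_p phi = r_p,   with   (Gamma_p)_{ij} = gamma(|i - j|),
                       (r_p)_i = gamma(i),   i,j = 1..p.
Substitute the sample gammas (Toeplitz matrix and right-hand side of size 3):
  Gamma_p = [[3.1963, -0.5908, -1.3601], [-0.5908, 3.1963, -0.5908], [-1.3601, -0.5908, 3.1963]]
  r_p     = [-0.5908, -1.3601, 1.6145]
Written out (R1..R3):
  (R1) 3.1963 phi_1 - 0.5908 phi_2 - 1.3601 phi_3 = -0.5908
  (R2) -0.5908 phi_1 + 3.1963 phi_2 - 0.5908 phi_3 = -1.3601
  (R3) -1.3601 phi_1 - 0.5908 phi_2 + 3.1963 phi_3 = 1.6145
Gaussian elimination:
  R2 <- R2 - (-0.5908/3.1963) R1 = R2 - (-0.184839) R1:  3.087097 phi_2 - 0.842199 phi_3 = -1.469303
  R3 <- R3 - (-1.3601/3.1963) R1 = R3 - (-0.425523) R1:  -0.842199 phi_2 + 2.617546 phi_3 = 1.363101
  R3 <- R3 - (-0.842199/3.087097) R2 = R3 - (-0.272813) R2:  2.387783 phi_3 = 0.962257
Back-substitution:
  phi_hat_3 = 0.962257 / 2.387783 = 0.402992
  phi_hat_2 = (-1.469303 - (-0.842199)(0.402992)) / 3.087097 = -0.366008
  phi_hat_1 = (-0.5908 - (-0.5908)(-0.366008) - (-1.3601)(0.402992)) / 3.1963 = -0.081009
So phi_hat = [-0.0810, -0.3660, 0.4030].
Therefore phi_hat_1 = -0.0810.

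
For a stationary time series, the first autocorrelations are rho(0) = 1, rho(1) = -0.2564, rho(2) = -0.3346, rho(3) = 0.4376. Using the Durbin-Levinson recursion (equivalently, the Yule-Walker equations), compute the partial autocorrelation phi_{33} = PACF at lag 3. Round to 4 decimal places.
\phi_{33} = 0.2690

The PACF at lag k is phi_{kk}, the last component of the solution
to the Yule-Walker system G_k phi = r_k where
  (G_k)_{ij} = rho(|i - j|), (r_k)_i = rho(i), i,j = 1..k.
Equivalently, Durbin-Levinson gives phi_{kk} iteratively:
  phi_{11} = rho(1)
  phi_{kk} = [rho(k) - sum_{j=1..k-1} phi_{k-1,j} rho(k-j)]
            / [1 - sum_{j=1..k-1} phi_{k-1,j} rho(j)],
  phi_{k,j} = phi_{k-1,j} - phi_{kk} phi_{k-1,k-j},  j = 1..k-1.
Step k = 1:
  phi_11 = rho(1) = -0.2564.
Step k = 2:
  phi_22 = [rho(2) - phi_11 rho(1)] / [1 - phi_11 rho(1)] = [-0.3346 - (-0.2564)(-0.2564)] / [1 - (-0.2564)(-0.2564)]
         = -0.40034096 / 0.93425904 = -0.428512.
  Update: phi_21 = phi_11 - phi_22 phi_11 = -0.2564 - (-0.428512)(-0.2564) = -0.36627.
Step k = 3:
  phi_33 = [rho(3) - phi_21 rho(2) - phi_22 rho(1)] / [1 - phi_21 rho(1) - phi_22 rho(2)]
    numerator   = 0.4376 - (-0.36627)(-0.3346) - (-0.428512)(-0.2564) = 0.20517551
    denominator = 1 - (-0.36627)(-0.2564) - (-0.428512)(-0.3346) = 0.76270824
  phi_33 = 0.20517551 / 0.76270824 = 0.269.
Therefore phi_{33} = 0.2690.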